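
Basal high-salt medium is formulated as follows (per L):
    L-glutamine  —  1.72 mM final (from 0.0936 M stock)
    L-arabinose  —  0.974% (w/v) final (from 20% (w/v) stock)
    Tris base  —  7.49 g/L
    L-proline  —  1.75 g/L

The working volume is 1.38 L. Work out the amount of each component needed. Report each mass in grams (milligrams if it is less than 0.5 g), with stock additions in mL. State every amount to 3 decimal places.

Scale factor relative to 1 L: 1.38.
L-glutamine: C1V1 = C2V2 → 1.72 mM × 1380 mL ÷ 93.6 mM = 25.359 mL
L-arabinose: dilute stock: 0.974% ÷ 20% × 1380 mL = 67.206 mL
Tris base: 7.49 g/L × 1.38 L = 10.336 g
L-proline: 1.75 g/L × 1.38 L = 2.415 g

L-glutamine 25.359 mL; L-arabinose 67.206 mL; Tris base 10.336 g; L-proline 2.415 g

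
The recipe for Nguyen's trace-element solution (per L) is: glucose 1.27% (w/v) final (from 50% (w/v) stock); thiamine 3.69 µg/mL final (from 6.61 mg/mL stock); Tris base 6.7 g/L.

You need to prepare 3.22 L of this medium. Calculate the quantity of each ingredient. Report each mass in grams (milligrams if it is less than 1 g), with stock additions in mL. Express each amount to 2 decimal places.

glucose 81.79 mL; thiamine 1.80 mL; Tris base 21.57 g

Scale factor relative to 1 L: 3.22.
glucose: dilute stock: 1.27% ÷ 50% × 3220 mL = 81.79 mL
thiamine: V = C2·V2/C1 = 3.69 µg/mL × 3220 mL ÷ 6610 µg/mL = 1.80 mL
Tris base: 6.7 g/L × 3.22 L = 21.57 g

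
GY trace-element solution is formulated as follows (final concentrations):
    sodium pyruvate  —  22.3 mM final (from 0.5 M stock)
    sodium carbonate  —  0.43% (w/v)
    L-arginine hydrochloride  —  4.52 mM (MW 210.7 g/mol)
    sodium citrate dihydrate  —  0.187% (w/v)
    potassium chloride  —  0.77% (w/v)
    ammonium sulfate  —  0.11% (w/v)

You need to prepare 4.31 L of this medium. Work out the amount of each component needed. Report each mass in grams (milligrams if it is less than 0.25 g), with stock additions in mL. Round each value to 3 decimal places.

Scale factor relative to 1 L: 4.31.
sodium pyruvate: dilute stock: 22.3 mM × 4310 mL ÷ 500 mM = 192.226 mL
sodium carbonate: 0.43% w/v = 4.3 g/L → 4.3 × 4.31 L = 18.533 g
L-arginine hydrochloride: 4.52 mmol/L × 210.7 g/mol × 4.31 L ÷ 1000 = 4.105 g
sodium citrate dihydrate: 0.187% w/v = 1.87 g/L → 1.87 × 4.31 L = 8.060 g
potassium chloride: 0.77 g per 100 mL × 4310 mL ÷ 100 = 33.187 g
ammonium sulfate: 0.11% w/v = 1.1 g/L → 1.1 × 4.31 L = 4.741 g

sodium pyruvate 192.226 mL; sodium carbonate 18.533 g; L-arginine hydrochloride 4.105 g; sodium citrate dihydrate 8.060 g; potassium chloride 33.187 g; ammonium sulfate 4.741 g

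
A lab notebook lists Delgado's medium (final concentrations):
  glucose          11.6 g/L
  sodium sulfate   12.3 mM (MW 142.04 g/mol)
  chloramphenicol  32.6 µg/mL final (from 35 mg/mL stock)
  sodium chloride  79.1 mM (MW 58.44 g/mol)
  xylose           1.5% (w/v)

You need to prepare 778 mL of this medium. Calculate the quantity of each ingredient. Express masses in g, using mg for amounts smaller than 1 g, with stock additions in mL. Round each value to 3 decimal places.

glucose 9.025 g; sodium sulfate 1.359 g; chloramphenicol 0.725 mL; sodium chloride 3.596 g; xylose 11.670 g

Scale factor relative to 1 L: 0.778.
glucose: 11.6 g/L × 0.778 L = 9.025 g
sodium sulfate: 12.3 mmol/L × 142.04 g/mol × 0.778 L ÷ 1000 = 1.359 g
chloramphenicol: V = C2·V2/C1 = 32.6 µg/mL × 778 mL ÷ 35000 µg/mL = 0.725 mL
sodium chloride: 79.1 mmol/L × 58.44 g/mol × 0.778 L ÷ 1000 = 3.596 g
xylose: 1.5 g per 100 mL × 778 mL ÷ 100 = 11.670 g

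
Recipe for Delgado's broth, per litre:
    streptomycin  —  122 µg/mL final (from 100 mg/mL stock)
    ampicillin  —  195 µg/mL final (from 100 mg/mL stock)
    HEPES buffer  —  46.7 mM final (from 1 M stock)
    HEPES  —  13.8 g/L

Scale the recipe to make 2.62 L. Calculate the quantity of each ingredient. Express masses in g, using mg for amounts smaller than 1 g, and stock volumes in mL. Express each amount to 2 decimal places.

Working volume: 2.62 L.
streptomycin: dilute stock: 122 µg/mL × 2620 mL ÷ 100000 µg/mL = 3.20 mL
ampicillin: dilute stock: 195 µg/mL × 2620 mL ÷ 100000 µg/mL = 5.11 mL
HEPES buffer: C1V1 = C2V2 → 46.7 mM × 2620 mL ÷ 1000 mM = 122.35 mL
HEPES: 13.8 g/L × 2.62 L = 36.16 g

streptomycin 3.20 mL; ampicillin 5.11 mL; HEPES buffer 122.35 mL; HEPES 36.16 g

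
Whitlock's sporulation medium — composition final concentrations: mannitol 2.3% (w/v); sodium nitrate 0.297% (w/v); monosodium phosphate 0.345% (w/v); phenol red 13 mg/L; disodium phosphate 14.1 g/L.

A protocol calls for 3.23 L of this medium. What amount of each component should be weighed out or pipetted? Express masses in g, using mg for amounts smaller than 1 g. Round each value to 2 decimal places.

mannitol 74.29 g; sodium nitrate 9.59 g; monosodium phosphate 11.14 g; phenol red 41.99 mg; disodium phosphate 45.54 g

Scale factor relative to 1 L: 3.23.
mannitol: 2.3 g per 100 mL × 3230 mL ÷ 100 = 74.29 g
sodium nitrate: 0.297% w/v = 2.97 g/L → 2.97 × 3.23 L = 9.59 g
monosodium phosphate: 0.345 g per 100 mL × 3230 mL ÷ 100 = 11.14 g
phenol red: 13 mg/L × 3.23 L = 41.99 mg
disodium phosphate: 14.1 g/L × 3.23 L = 45.54 g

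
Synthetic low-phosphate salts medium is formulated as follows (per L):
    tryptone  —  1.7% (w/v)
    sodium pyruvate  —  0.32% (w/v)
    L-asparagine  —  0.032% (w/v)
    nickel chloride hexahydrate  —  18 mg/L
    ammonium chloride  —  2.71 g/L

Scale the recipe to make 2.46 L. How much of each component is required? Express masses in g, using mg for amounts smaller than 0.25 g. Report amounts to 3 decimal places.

Working volume: 2.46 L.
tryptone: 1.7 g per 100 mL × 2460 mL ÷ 100 = 41.820 g
sodium pyruvate: 0.32 g per 100 mL × 2460 mL ÷ 100 = 7.872 g
L-asparagine: 0.032% w/v = 0.32 g/L → 0.32 × 2.46 L = 0.787 g
nickel chloride hexahydrate: 18 mg/L × 2.46 L = 44.280 mg
ammonium chloride: 2.71 g/L × 2.46 L = 6.667 g

tryptone 41.820 g; sodium pyruvate 7.872 g; L-asparagine 0.787 g; nickel chloride hexahydrate 44.280 mg; ammonium chloride 6.667 g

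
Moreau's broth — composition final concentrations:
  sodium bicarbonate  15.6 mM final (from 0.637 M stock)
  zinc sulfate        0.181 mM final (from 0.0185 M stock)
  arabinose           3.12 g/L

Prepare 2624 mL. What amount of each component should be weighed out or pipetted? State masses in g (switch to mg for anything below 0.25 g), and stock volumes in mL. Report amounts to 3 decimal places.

sodium bicarbonate 64.261 mL; zinc sulfate 25.673 mL; arabinose 8.187 g

Target volume = 2624 mL = 2.624 L.
sodium bicarbonate: C1V1 = C2V2 → 15.6 mM × 2624 mL ÷ 637 mM = 64.261 mL
zinc sulfate: V = C2·V2/C1 = 0.181 mM × 2624 mL ÷ 18.5 mM = 25.673 mL
arabinose: 3.12 g/L × 2.624 L = 8.187 g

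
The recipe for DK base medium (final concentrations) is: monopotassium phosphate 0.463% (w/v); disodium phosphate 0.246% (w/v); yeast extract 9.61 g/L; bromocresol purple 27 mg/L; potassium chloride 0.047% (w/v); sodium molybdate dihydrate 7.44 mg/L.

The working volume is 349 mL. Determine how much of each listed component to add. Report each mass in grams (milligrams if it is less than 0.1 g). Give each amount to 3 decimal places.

Target volume = 349 mL = 0.349 L.
monopotassium phosphate: 0.463% w/v = 4.63 g/L → 4.63 × 0.349 L = 1.616 g
disodium phosphate: 0.246% w/v = 2.46 g/L → 2.46 × 0.349 L = 0.859 g
yeast extract: 9.61 g/L × 0.349 L = 3.354 g
bromocresol purple: 27 mg/L × 0.349 L = 9.423 mg
potassium chloride: 0.047% w/v = 0.47 g/L → 0.47 × 0.349 L = 0.164 g
sodium molybdate dihydrate: 7.44 mg/L × 0.349 L = 2.597 mg

monopotassium phosphate 1.616 g; disodium phosphate 0.859 g; yeast extract 3.354 g; bromocresol purple 9.423 mg; potassium chloride 0.164 g; sodium molybdate dihydrate 2.597 mg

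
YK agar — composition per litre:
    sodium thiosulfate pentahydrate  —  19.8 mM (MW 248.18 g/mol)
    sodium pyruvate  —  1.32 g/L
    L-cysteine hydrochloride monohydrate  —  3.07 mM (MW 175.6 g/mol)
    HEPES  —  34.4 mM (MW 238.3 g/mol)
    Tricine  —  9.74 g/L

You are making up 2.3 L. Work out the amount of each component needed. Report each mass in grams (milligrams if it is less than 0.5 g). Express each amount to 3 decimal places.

sodium thiosulfate pentahydrate 11.302 g; sodium pyruvate 3.036 g; L-cysteine hydrochloride monohydrate 1.240 g; HEPES 18.854 g; Tricine 22.402 g

Scale factor relative to 1 L: 2.3.
sodium thiosulfate pentahydrate: 19.8 mmol/L × 248.18 g/mol × 2.3 L ÷ 1000 = 11.302 g
sodium pyruvate: 1.32 g/L × 2.3 L = 3.036 g
L-cysteine hydrochloride monohydrate: 3.07 mmol/L × 175.6 g/mol × 2.3 L ÷ 1000 = 1.240 g
HEPES: 34.4 mmol/L × 238.3 g/mol × 2.3 L ÷ 1000 = 18.854 g
Tricine: 9.74 g/L × 2.3 L = 22.402 g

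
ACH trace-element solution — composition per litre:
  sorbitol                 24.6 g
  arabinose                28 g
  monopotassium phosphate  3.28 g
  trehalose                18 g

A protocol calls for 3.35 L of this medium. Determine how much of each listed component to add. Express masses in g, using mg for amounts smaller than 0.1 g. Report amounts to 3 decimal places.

Ratio of target to recipe volume: 3350 / 1000 = 3.35.
sorbitol: 24.6 g × (3350 mL / 1000 mL) = 82.410 g
arabinose: 28 g × (3350 mL / 1000 mL) = 93.800 g
monopotassium phosphate: 3.28 g × (3350 mL / 1000 mL) = 10.988 g
trehalose: 18 g × (3350 mL / 1000 mL) = 60.300 g

sorbitol 82.410 g; arabinose 93.800 g; monopotassium phosphate 10.988 g; trehalose 60.300 g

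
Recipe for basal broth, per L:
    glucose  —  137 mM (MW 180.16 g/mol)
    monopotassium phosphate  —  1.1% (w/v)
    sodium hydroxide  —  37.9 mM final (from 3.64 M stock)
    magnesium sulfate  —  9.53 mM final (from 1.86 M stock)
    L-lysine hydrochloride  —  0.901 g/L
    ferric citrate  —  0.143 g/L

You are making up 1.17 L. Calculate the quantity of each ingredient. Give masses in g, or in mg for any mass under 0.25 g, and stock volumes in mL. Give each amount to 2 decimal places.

glucose 28.88 g; monopotassium phosphate 12.87 g; sodium hydroxide 12.18 mL; magnesium sulfate 5.99 mL; L-lysine hydrochloride 1.05 g; ferric citrate 167.31 mg

Scale factor relative to 1 L: 1.17.
glucose: 137 mmol/L × 180.16 g/mol × 1.17 L ÷ 1000 = 28.88 g
monopotassium phosphate: 1.1% w/v = 11 g/L → 11 × 1.17 L = 12.87 g
sodium hydroxide: C1V1 = C2V2 → 37.9 mM × 1170 mL ÷ 3640 mM = 12.18 mL
magnesium sulfate: C1V1 = C2V2 → 9.53 mM × 1170 mL ÷ 1860 mM = 5.99 mL
L-lysine hydrochloride: 0.901 g/L × 1.17 L = 1.05 g
ferric citrate: 0.143 g/L × 1.17 L = 0.16731 g = 167.31 mg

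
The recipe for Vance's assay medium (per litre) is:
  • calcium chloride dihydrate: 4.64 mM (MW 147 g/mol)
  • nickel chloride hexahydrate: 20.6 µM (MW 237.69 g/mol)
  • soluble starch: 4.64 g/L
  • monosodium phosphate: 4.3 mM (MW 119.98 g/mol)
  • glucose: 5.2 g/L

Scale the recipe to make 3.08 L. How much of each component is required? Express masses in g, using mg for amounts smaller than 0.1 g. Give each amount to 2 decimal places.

calcium chloride dihydrate 2.10 g; nickel chloride hexahydrate 15.08 mg; soluble starch 14.29 g; monosodium phosphate 1.59 g; glucose 16.02 g

Scale factor relative to 1 L: 3.08.
calcium chloride dihydrate: 4.64 mmol/L × 147 g/mol × 3.08 L ÷ 1000 = 2.10 g
nickel chloride hexahydrate: 20.6 µmol/L × 237.69 g/mol × 3.08 L ÷ 1000 = 15.08 mg
soluble starch: 4.64 g/L × 3.08 L = 14.29 g
monosodium phosphate: 4.3 mmol/L × 119.98 g/mol × 3.08 L ÷ 1000 = 1.59 g
glucose: 5.2 g/L × 3.08 L = 16.02 g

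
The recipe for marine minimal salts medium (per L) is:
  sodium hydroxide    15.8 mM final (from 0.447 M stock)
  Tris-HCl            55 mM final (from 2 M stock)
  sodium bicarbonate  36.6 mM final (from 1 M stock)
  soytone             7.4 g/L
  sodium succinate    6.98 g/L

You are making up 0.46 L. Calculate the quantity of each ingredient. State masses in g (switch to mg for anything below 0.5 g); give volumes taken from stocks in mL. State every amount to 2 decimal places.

Working volume: 0.46 L.
sodium hydroxide: dilute stock: 15.8 mM × 460 mL ÷ 447 mM = 16.26 mL
Tris-HCl: V = C2·V2/C1 = 55 mM × 460 mL ÷ 2000 mM = 12.65 mL
sodium bicarbonate: C1V1 = C2V2 → 36.6 mM × 460 mL ÷ 1000 mM = 16.84 mL
soytone: 7.4 g/L × 0.46 L = 3.40 g
sodium succinate: 6.98 g/L × 0.46 L = 3.21 g

sodium hydroxide 16.26 mL; Tris-HCl 12.65 mL; sodium bicarbonate 16.84 mL; soytone 3.40 g; sodium succinate 3.21 g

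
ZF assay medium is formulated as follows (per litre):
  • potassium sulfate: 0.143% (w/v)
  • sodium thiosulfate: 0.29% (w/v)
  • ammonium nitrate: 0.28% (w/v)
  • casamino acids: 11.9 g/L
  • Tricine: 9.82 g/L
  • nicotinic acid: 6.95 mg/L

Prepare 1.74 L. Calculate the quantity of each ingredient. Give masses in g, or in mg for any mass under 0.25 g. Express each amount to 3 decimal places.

Scale factor relative to 1 L: 1.74.
potassium sulfate: 0.143 g per 100 mL × 1740 mL ÷ 100 = 2.488 g
sodium thiosulfate: 0.29 g per 100 mL × 1740 mL ÷ 100 = 5.046 g
ammonium nitrate: 0.28 g per 100 mL × 1740 mL ÷ 100 = 4.872 g
casamino acids: 11.9 g/L × 1.74 L = 20.706 g
Tricine: 9.82 g/L × 1.74 L = 17.087 g
nicotinic acid: 6.95 mg/L × 1.74 L = 12.093 mg

potassium sulfate 2.488 g; sodium thiosulfate 5.046 g; ammonium nitrate 4.872 g; casamino acids 20.706 g; Tricine 17.087 g; nicotinic acid 12.093 mg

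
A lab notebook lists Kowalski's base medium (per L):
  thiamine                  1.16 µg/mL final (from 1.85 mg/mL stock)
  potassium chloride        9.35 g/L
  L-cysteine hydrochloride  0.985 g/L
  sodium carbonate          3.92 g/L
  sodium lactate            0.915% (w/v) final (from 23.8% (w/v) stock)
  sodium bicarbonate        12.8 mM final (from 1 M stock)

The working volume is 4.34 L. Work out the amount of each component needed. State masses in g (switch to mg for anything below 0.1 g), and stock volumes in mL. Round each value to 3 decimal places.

thiamine 2.721 mL; potassium chloride 40.579 g; L-cysteine hydrochloride 4.275 g; sodium carbonate 17.013 g; sodium lactate 166.853 mL; sodium bicarbonate 55.552 mL

Scale factor relative to 1 L: 4.34.
thiamine: C1V1 = C2V2 → 1.16 µg/mL × 4340 mL ÷ 1850 µg/mL = 2.721 mL
potassium chloride: 9.35 g/L × 4.34 L = 40.579 g
L-cysteine hydrochloride: 0.985 g/L × 4.34 L = 4.275 g
sodium carbonate: 3.92 g/L × 4.34 L = 17.013 g
sodium lactate: V = C2·V2/C1 = 0.915% ÷ 23.8% × 4340 mL = 166.853 mL
sodium bicarbonate: C1V1 = C2V2 → 12.8 mM × 4340 mL ÷ 1000 mM = 55.552 mL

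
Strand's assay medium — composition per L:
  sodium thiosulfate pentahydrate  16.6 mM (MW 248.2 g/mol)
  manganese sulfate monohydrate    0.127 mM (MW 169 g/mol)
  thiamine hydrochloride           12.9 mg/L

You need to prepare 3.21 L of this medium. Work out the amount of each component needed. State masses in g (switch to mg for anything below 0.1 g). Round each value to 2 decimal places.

Working volume: 3.21 L.
sodium thiosulfate pentahydrate: 16.6 mmol/L × 248.2 g/mol × 3.21 L ÷ 1000 = 13.23 g
manganese sulfate monohydrate: 0.127 mmol/L × 169 mg/mmol × 3.21 L = 68.90 mg
thiamine hydrochloride: 12.9 mg/L × 3.21 L = 41.41 mg

sodium thiosulfate pentahydrate 13.23 g; manganese sulfate monohydrate 68.90 mg; thiamine hydrochloride 41.41 mg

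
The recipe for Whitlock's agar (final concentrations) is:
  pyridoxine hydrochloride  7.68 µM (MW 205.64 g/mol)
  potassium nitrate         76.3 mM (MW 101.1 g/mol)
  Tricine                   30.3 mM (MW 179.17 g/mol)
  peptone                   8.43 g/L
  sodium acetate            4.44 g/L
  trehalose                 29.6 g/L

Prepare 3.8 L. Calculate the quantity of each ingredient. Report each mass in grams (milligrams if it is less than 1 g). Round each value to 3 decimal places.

Working volume: 3.8 L.
pyridoxine hydrochloride: 7.68 µmol/L × 205.64 g/mol × 3.8 L ÷ 1000 = 6.001 mg
potassium nitrate: 76.3 mmol/L × 101.1 g/mol × 3.8 L ÷ 1000 = 29.313 g
Tricine: 30.3 mmol/L × 179.17 g/mol × 3.8 L ÷ 1000 = 20.630 g
peptone: 8.43 g/L × 3.8 L = 32.034 g
sodium acetate: 4.44 g/L × 3.8 L = 16.872 g
trehalose: 29.6 g/L × 3.8 L = 112.480 g

pyridoxine hydrochloride 6.001 mg; potassium nitrate 29.313 g; Tricine 20.630 g; peptone 32.034 g; sodium acetate 16.872 g; trehalose 112.480 g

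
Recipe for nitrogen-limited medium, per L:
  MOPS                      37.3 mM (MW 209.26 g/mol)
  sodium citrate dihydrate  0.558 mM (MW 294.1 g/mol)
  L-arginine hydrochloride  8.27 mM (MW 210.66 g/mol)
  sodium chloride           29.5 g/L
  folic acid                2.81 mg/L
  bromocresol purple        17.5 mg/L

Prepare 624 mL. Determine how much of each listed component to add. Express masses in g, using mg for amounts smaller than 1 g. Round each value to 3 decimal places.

Working volume: 624 mL = 0.624 L.
MOPS: 37.3 mmol/L × 209.26 g/mol × 0.624 L ÷ 1000 = 4.871 g
sodium citrate dihydrate: 0.558 mmol/L × 294.1 mg/mmol × 0.624 L = 102.403 mg
L-arginine hydrochloride: 8.27 mmol/L × 210.66 g/mol × 0.624 L ÷ 1000 = 1.087 g
sodium chloride: 29.5 g/L × 0.624 L = 18.408 g
folic acid: 2.81 mg/L × 0.624 L = 1.753 mg
bromocresol purple: 17.5 mg/L × 0.624 L = 10.920 mg

MOPS 4.871 g; sodium citrate dihydrate 102.403 mg; L-arginine hydrochloride 1.087 g; sodium chloride 18.408 g; folic acid 1.753 mg; bromocresol purple 10.920 mg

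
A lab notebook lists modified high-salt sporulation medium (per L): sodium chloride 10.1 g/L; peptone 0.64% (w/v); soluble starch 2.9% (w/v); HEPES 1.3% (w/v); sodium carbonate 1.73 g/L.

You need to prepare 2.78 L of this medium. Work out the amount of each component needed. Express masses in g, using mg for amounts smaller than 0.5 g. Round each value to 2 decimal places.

Scale factor relative to 1 L: 2.78.
sodium chloride: 10.1 g/L × 2.78 L = 28.08 g
peptone: 0.64% w/v = 6.4 g/L → 6.4 × 2.78 L = 17.79 g
soluble starch: 2.9% w/v = 29 g/L → 29 × 2.78 L = 80.62 g
HEPES: 1.3% w/v = 13 g/L → 13 × 2.78 L = 36.14 g
sodium carbonate: 1.73 g/L × 2.78 L = 4.81 g

sodium chloride 28.08 g; peptone 17.79 g; soluble starch 80.62 g; HEPES 36.14 g; sodium carbonate 4.81 g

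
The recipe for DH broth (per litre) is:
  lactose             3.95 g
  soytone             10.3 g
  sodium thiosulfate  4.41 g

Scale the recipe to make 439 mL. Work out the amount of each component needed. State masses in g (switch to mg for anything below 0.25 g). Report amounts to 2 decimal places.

lactose 1.73 g; soytone 4.52 g; sodium thiosulfate 1.94 g

Ratio of target to recipe volume: 439 / 1000 = 0.439.
lactose: 3.95 g × (439 mL / 1000 mL) = 1.73 g
soytone: 10.3 g × (439 mL / 1000 mL) = 4.52 g
sodium thiosulfate: 4.41 g × (439 mL / 1000 mL) = 1.94 g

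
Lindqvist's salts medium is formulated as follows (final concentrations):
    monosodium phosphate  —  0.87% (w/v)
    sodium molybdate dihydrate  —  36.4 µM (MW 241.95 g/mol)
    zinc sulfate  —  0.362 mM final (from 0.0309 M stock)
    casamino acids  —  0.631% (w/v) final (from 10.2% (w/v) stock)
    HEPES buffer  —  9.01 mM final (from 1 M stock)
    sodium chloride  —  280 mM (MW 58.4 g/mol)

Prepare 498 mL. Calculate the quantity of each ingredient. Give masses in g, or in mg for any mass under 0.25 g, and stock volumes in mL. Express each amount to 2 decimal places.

Target volume = 498 mL = 0.498 L.
monosodium phosphate: 0.87 g per 100 mL × 498 mL ÷ 100 = 4.33 g
sodium molybdate dihydrate: 36.4 µmol/L × 241.95 g/mol × 0.498 L ÷ 1000 = 4.39 mg
zinc sulfate: V = C2·V2/C1 = 0.362 mM × 498 mL ÷ 30.9 mM = 5.83 mL
casamino acids: C1V1 = C2V2 → 0.631% ÷ 10.2% × 498 mL = 30.81 mL
HEPES buffer: V = C2·V2/C1 = 9.01 mM × 498 mL ÷ 1000 mM = 4.49 mL
sodium chloride: 280 mmol/L × 58.4 g/mol × 0.498 L ÷ 1000 = 8.14 g

monosodium phosphate 4.33 g; sodium molybdate dihydrate 4.39 mg; zinc sulfate 5.83 mL; casamino acids 30.81 mL; HEPES buffer 4.49 mL; sodium chloride 8.14 g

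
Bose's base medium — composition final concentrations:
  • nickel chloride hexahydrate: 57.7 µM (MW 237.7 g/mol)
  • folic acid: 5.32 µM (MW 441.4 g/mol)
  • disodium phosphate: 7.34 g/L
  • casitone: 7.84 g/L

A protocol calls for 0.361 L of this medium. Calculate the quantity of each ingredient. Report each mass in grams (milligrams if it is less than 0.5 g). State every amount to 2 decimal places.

Scale factor relative to 1 L: 0.361.
nickel chloride hexahydrate: 57.7 µmol/L × 237.7 g/mol × 0.361 L ÷ 1000 = 4.95 mg
folic acid: 5.32 µmol/L × 441.4 g/mol × 0.361 L ÷ 1000 = 0.85 mg
disodium phosphate: 7.34 g/L × 0.361 L = 2.65 g
casitone: 7.84 g/L × 0.361 L = 2.83 g

nickel chloride hexahydrate 4.95 mg; folic acid 0.85 mg; disodium phosphate 2.65 g; casitone 2.83 g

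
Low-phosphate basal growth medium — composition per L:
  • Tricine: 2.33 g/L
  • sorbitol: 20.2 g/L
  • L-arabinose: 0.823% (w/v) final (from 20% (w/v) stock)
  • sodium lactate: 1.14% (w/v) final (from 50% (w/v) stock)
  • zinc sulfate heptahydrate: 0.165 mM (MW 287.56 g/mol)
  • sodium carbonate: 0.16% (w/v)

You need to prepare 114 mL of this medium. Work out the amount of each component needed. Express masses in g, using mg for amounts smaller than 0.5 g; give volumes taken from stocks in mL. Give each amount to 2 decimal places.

Scale factor relative to 1 L: 0.114.
Tricine: 2.33 g/L × 0.114 L = 0.26562 g = 265.62 mg
sorbitol: 20.2 g/L × 0.114 L = 2.30 g
L-arabinose: dilute stock: 0.823% ÷ 20% × 114 mL = 4.69 mL
sodium lactate: dilute stock: 1.14% ÷ 50% × 114 mL = 2.60 mL
zinc sulfate heptahydrate: 0.165 mmol/L × 287.56 mg/mmol × 0.114 L = 5.41 mg
sodium carbonate: 0.16% w/v = 1.6 g/L → 1.6 × 0.114 L = 0.1824 g = 182.40 mg

Tricine 265.62 mg; sorbitol 2.30 g; L-arabinose 4.69 mL; sodium lactate 2.60 mL; zinc sulfate heptahydrate 5.41 mg; sodium carbonate 182.40 mg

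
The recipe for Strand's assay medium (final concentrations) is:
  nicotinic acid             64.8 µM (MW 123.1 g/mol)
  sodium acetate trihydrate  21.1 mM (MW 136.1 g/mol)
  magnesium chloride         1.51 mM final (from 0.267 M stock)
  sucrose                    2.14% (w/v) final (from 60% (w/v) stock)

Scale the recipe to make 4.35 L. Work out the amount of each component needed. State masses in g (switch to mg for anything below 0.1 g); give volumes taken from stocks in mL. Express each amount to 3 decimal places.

nicotinic acid 34.699 mg; sodium acetate trihydrate 12.492 g; magnesium chloride 24.601 mL; sucrose 155.150 mL

Scale factor relative to 1 L: 4.35.
nicotinic acid: 64.8 µmol/L × 123.1 g/mol × 4.35 L ÷ 1000 = 34.699 mg
sodium acetate trihydrate: 21.1 mmol/L × 136.1 g/mol × 4.35 L ÷ 1000 = 12.492 g
magnesium chloride: V = C2·V2/C1 = 1.51 mM × 4350 mL ÷ 267 mM = 24.601 mL
sucrose: V = C2·V2/C1 = 2.14% ÷ 60% × 4350 mL = 155.150 mL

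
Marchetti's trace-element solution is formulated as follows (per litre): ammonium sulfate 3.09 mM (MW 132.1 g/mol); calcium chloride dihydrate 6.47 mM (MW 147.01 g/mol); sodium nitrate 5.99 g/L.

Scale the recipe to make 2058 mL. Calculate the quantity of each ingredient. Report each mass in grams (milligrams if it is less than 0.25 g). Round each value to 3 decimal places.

Target volume = 2058 mL = 2.058 L.
ammonium sulfate: 3.09 mmol/L × 132.1 g/mol × 2.058 L ÷ 1000 = 0.840 g
calcium chloride dihydrate: 6.47 mmol/L × 147.01 g/mol × 2.058 L ÷ 1000 = 1.957 g
sodium nitrate: 5.99 g/L × 2.058 L = 12.327 g

ammonium sulfate 0.840 g; calcium chloride dihydrate 1.957 g; sodium nitrate 12.327 g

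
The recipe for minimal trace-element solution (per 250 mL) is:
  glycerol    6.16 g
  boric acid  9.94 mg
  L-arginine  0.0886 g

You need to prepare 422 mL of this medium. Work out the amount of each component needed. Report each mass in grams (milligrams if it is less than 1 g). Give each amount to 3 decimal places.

Scale factor = 422 mL / 250 mL = 1.688.
glycerol: 6.16 g × (422 mL / 250 mL) = 10.398 g
boric acid: 9.94 mg × (422 mL / 250 mL) = 16.779 mg
L-arginine: 0.0886 g × (422 mL / 250 mL) = 0.149557 g = 149.557 mg

glycerol 10.398 g; boric acid 16.779 mg; L-arginine 149.557 mg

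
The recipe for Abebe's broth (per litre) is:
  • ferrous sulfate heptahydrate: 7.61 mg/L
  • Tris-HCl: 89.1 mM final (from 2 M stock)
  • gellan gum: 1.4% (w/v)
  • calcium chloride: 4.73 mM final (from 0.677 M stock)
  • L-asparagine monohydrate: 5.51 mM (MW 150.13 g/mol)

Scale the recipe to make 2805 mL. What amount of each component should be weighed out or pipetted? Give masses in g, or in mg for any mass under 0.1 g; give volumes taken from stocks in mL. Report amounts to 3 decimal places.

ferrous sulfate heptahydrate 21.346 mg; Tris-HCl 124.963 mL; gellan gum 39.270 g; calcium chloride 19.598 mL; L-asparagine monohydrate 2.320 g

Target volume = 2805 mL = 2.805 L.
ferrous sulfate heptahydrate: 7.61 mg/L × 2.805 L = 21.346 mg
Tris-HCl: V = C2·V2/C1 = 89.1 mM × 2805 mL ÷ 2000 mM = 124.963 mL
gellan gum: 1.4% w/v = 14 g/L → 14 × 2.805 L = 39.270 g
calcium chloride: C1V1 = C2V2 → 4.73 mM × 2805 mL ÷ 677 mM = 19.598 mL
L-asparagine monohydrate: 5.51 mmol/L × 150.13 g/mol × 2.805 L ÷ 1000 = 2.320 g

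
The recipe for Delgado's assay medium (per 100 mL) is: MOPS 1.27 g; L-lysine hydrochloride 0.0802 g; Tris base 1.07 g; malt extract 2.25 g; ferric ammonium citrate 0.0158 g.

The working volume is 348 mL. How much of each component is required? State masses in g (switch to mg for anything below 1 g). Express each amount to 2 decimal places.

Ratio of target to recipe volume: 348 / 100 = 3.48.
MOPS: 1.27 g × (348 mL / 100 mL) = 4.42 g
L-lysine hydrochloride: 0.0802 g × (348 mL / 100 mL) = 0.279096 g = 279.10 mg
Tris base: 1.07 g × (348 mL / 100 mL) = 3.72 g
malt extract: 2.25 g × (348 mL / 100 mL) = 7.83 g
ferric ammonium citrate: 0.0158 g × (348 mL / 100 mL) = 0.054984 g = 54.98 mg

MOPS 4.42 g; L-lysine hydrochloride 279.10 mg; Tris base 3.72 g; malt extract 7.83 g; ferric ammonium citrate 54.98 mg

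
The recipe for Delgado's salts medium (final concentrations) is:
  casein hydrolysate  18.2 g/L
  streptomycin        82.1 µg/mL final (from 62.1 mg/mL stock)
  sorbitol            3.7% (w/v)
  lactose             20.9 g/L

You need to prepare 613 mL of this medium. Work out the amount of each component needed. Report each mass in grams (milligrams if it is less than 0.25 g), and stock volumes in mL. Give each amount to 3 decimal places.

casein hydrolysate 11.157 g; streptomycin 0.810 mL; sorbitol 22.681 g; lactose 12.812 g

Working volume: 613 mL = 0.613 L.
casein hydrolysate: 18.2 g/L × 0.613 L = 11.157 g
streptomycin: V = C2·V2/C1 = 82.1 µg/mL × 613 mL ÷ 62100 µg/mL = 0.810 mL
sorbitol: 3.7 g per 100 mL × 613 mL ÷ 100 = 22.681 g
lactose: 20.9 g/L × 0.613 L = 12.812 g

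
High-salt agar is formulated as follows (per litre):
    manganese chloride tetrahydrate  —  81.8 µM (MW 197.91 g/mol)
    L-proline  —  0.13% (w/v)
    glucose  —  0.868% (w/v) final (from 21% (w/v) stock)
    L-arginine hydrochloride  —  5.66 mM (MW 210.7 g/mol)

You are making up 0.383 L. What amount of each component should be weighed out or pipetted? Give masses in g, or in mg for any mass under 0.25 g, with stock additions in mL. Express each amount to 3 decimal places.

Scale factor relative to 1 L: 0.383.
manganese chloride tetrahydrate: 81.8 µmol/L × 197.91 g/mol × 0.383 L ÷ 1000 = 6.200 mg
L-proline: 0.13 g per 100 mL × 383 mL ÷ 100 = 0.498 g
glucose: C1V1 = C2V2 → 0.868% ÷ 21% × 383 mL = 15.831 mL
L-arginine hydrochloride: 5.66 mmol/L × 210.7 g/mol × 0.383 L ÷ 1000 = 0.457 g

manganese chloride tetrahydrate 6.200 mg; L-proline 0.498 g; glucose 15.831 mL; L-arginine hydrochloride 0.457 g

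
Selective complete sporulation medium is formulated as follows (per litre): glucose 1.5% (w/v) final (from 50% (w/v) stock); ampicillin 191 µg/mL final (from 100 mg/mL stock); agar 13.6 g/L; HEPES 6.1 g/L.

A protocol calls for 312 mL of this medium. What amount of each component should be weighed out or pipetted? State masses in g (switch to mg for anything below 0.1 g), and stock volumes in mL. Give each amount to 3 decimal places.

Target volume = 312 mL = 0.312 L.
glucose: dilute stock: 1.5% ÷ 50% × 312 mL = 9.360 mL
ampicillin: C1V1 = C2V2 → 191 µg/mL × 312 mL ÷ 100000 µg/mL = 0.596 mL
agar: 13.6 g/L × 0.312 L = 4.243 g
HEPES: 6.1 g/L × 0.312 L = 1.903 g

glucose 9.360 mL; ampicillin 0.596 mL; agar 4.243 g; HEPES 1.903 g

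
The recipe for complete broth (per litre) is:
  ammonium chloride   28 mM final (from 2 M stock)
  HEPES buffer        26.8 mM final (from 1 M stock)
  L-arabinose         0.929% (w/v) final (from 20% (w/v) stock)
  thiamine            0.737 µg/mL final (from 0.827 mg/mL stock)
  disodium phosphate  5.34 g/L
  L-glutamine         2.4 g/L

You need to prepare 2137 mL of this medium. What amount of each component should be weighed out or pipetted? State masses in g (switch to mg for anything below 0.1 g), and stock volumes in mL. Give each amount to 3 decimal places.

ammonium chloride 29.918 mL; HEPES buffer 57.272 mL; L-arabinose 99.264 mL; thiamine 1.904 mL; disodium phosphate 11.412 g; L-glutamine 5.129 g

Working volume: 2137 mL = 2.137 L.
ammonium chloride: dilute stock: 28 mM × 2137 mL ÷ 2000 mM = 29.918 mL
HEPES buffer: V = C2·V2/C1 = 26.8 mM × 2137 mL ÷ 1000 mM = 57.272 mL
L-arabinose: C1V1 = C2V2 → 0.929% ÷ 20% × 2137 mL = 99.264 mL
thiamine: V = C2·V2/C1 = 0.737 µg/mL × 2137 mL ÷ 827 µg/mL = 1.904 mL
disodium phosphate: 5.34 g/L × 2.137 L = 11.412 g
L-glutamine: 2.4 g/L × 2.137 L = 5.129 g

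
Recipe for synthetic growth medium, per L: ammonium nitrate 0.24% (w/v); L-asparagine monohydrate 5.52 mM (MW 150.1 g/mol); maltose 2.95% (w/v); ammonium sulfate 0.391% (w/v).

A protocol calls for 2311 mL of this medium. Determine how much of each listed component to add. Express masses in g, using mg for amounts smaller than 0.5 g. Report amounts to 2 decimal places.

ammonium nitrate 5.55 g; L-asparagine monohydrate 1.91 g; maltose 68.17 g; ammonium sulfate 9.04 g

Target volume = 2311 mL = 2.311 L.
ammonium nitrate: 0.24% w/v = 2.4 g/L → 2.4 × 2.311 L = 5.55 g
L-asparagine monohydrate: 5.52 mmol/L × 150.1 g/mol × 2.311 L ÷ 1000 = 1.91 g
maltose: 2.95 g per 100 mL × 2311 mL ÷ 100 = 68.17 g
ammonium sulfate: 0.391 g per 100 mL × 2311 mL ÷ 100 = 9.04 g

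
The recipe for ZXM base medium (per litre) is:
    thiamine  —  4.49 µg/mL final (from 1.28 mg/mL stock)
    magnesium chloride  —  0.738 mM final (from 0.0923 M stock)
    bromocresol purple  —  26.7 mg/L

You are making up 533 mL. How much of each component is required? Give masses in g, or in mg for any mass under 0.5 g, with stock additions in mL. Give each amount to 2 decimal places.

Scale factor relative to 1 L: 0.533.
thiamine: V = C2·V2/C1 = 4.49 µg/mL × 533 mL ÷ 1280 µg/mL = 1.87 mL
magnesium chloride: V = C2·V2/C1 = 0.738 mM × 533 mL ÷ 92.3 mM = 4.26 mL
bromocresol purple: 26.7 mg/L × 0.533 L = 14.23 mg

thiamine 1.87 mL; magnesium chloride 4.26 mL; bromocresol purple 14.23 mg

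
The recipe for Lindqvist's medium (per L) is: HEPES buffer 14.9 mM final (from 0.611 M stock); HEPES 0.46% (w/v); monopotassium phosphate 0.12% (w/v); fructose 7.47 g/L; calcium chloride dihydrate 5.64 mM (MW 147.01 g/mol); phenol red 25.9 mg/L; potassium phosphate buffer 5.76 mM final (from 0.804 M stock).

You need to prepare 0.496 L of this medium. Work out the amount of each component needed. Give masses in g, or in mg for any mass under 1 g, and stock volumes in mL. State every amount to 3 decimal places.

Working volume: 0.496 L.
HEPES buffer: V = C2·V2/C1 = 14.9 mM × 496 mL ÷ 611 mM = 12.096 mL
HEPES: 0.46 g per 100 mL × 496 mL ÷ 100 = 2.282 g
monopotassium phosphate: 0.12 g per 100 mL × 496 mL ÷ 100 = 0.5952 g = 595.200 mg
fructose: 7.47 g/L × 0.496 L = 3.705 g
calcium chloride dihydrate: 5.64 mmol/L × 147.01 mg/mmol × 0.496 L = 411.252 mg
phenol red: 25.9 mg/L × 0.496 L = 12.846 mg
potassium phosphate buffer: dilute stock: 5.76 mM × 496 mL ÷ 804 mM = 3.553 mL

HEPES buffer 12.096 mL; HEPES 2.282 g; monopotassium phosphate 595.200 mg; fructose 3.705 g; calcium chloride dihydrate 411.252 mg; phenol red 12.846 mg; potassium phosphate buffer 3.553 mL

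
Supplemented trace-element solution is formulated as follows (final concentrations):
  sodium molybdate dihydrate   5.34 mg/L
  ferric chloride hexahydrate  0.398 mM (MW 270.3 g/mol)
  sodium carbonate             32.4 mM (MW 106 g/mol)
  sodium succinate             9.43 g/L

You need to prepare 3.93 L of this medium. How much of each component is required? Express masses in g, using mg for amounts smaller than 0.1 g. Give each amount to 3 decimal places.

sodium molybdate dihydrate 20.986 mg; ferric chloride hexahydrate 0.423 g; sodium carbonate 13.497 g; sodium succinate 37.060 g

Scale factor relative to 1 L: 3.93.
sodium molybdate dihydrate: 5.34 mg/L × 3.93 L = 20.986 mg
ferric chloride hexahydrate: 0.398 mmol/L × 270.3 g/mol × 3.93 L ÷ 1000 = 0.423 g
sodium carbonate: 32.4 mmol/L × 106 g/mol × 3.93 L ÷ 1000 = 13.497 g
sodium succinate: 9.43 g/L × 3.93 L = 37.060 g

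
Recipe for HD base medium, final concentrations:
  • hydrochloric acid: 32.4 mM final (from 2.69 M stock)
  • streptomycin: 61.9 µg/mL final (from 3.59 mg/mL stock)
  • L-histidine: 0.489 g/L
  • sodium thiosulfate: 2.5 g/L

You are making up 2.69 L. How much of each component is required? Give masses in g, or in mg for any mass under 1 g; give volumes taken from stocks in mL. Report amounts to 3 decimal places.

hydrochloric acid 32.400 mL; streptomycin 46.382 mL; L-histidine 1.315 g; sodium thiosulfate 6.725 g

Scale factor relative to 1 L: 2.69.
hydrochloric acid: dilute stock: 32.4 mM × 2690 mL ÷ 2690 mM = 32.400 mL
streptomycin: C1V1 = C2V2 → 61.9 µg/mL × 2690 mL ÷ 3590 µg/mL = 46.382 mL
L-histidine: 0.489 g/L × 2.69 L = 1.315 g
sodium thiosulfate: 2.5 g/L × 2.69 L = 6.725 g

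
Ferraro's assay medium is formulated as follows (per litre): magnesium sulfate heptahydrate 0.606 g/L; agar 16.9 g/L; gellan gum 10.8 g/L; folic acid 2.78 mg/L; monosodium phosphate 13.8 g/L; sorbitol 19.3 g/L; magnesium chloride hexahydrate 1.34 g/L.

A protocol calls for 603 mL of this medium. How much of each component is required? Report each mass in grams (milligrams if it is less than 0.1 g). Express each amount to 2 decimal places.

Scale factor relative to 1 L: 0.603.
magnesium sulfate heptahydrate: 0.606 g/L × 0.603 L = 0.37 g
agar: 16.9 g/L × 0.603 L = 10.19 g
gellan gum: 10.8 g/L × 0.603 L = 6.51 g
folic acid: 2.78 mg/L × 0.603 L = 1.68 mg
monosodium phosphate: 13.8 g/L × 0.603 L = 8.32 g
sorbitol: 19.3 g/L × 0.603 L = 11.64 g
magnesium chloride hexahydrate: 1.34 g/L × 0.603 L = 0.81 g

magnesium sulfate heptahydrate 0.37 g; agar 10.19 g; gellan gum 6.51 g; folic acid 1.68 mg; monosodium phosphate 8.32 g; sorbitol 11.64 g; magnesium chloride hexahydrate 0.81 g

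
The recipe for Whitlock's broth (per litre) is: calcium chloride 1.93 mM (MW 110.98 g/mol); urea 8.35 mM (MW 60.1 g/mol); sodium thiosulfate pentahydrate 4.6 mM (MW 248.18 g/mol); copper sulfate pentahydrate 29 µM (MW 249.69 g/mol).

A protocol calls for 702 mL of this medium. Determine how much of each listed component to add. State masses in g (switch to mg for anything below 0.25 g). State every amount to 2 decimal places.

Working volume: 702 mL = 0.702 L.
calcium chloride: 1.93 mmol/L × 110.98 mg/mmol × 0.702 L = 150.36 mg
urea: 8.35 mmol/L × 60.1 g/mol × 0.702 L ÷ 1000 = 0.35 g
sodium thiosulfate pentahydrate: 4.6 mmol/L × 248.18 g/mol × 0.702 L ÷ 1000 = 0.80 g
copper sulfate pentahydrate: 29 µmol/L × 249.69 g/mol × 0.702 L ÷ 1000 = 5.08 mg

calcium chloride 150.36 mg; urea 0.35 g; sodium thiosulfate pentahydrate 0.80 g; copper sulfate pentahydrate 5.08 mg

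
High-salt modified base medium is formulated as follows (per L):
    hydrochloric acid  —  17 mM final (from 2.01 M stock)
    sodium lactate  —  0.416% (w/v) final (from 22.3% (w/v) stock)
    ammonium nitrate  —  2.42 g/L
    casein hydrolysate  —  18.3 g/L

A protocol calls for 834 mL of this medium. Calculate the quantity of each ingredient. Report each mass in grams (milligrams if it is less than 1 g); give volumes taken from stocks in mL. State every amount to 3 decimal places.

hydrochloric acid 7.054 mL; sodium lactate 15.558 mL; ammonium nitrate 2.018 g; casein hydrolysate 15.262 g

Target volume = 834 mL = 0.834 L.
hydrochloric acid: V = C2·V2/C1 = 17 mM × 834 mL ÷ 2010 mM = 7.054 mL
sodium lactate: dilute stock: 0.416% ÷ 22.3% × 834 mL = 15.558 mL
ammonium nitrate: 2.42 g/L × 0.834 L = 2.018 g
casein hydrolysate: 18.3 g/L × 0.834 L = 15.262 g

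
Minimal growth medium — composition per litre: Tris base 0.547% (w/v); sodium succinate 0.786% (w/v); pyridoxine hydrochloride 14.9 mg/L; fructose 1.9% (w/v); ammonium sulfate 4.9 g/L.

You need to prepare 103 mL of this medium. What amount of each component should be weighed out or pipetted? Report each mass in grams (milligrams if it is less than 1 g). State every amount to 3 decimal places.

Tris base 563.410 mg; sodium succinate 809.580 mg; pyridoxine hydrochloride 1.535 mg; fructose 1.957 g; ammonium sulfate 504.700 mg

Scale factor relative to 1 L: 0.103.
Tris base: 0.547% w/v = 5.47 g/L → 5.47 × 0.103 L = 0.56341 g = 563.410 mg
sodium succinate: 0.786% w/v = 7.86 g/L → 7.86 × 0.103 L = 0.80958 g = 809.580 mg
pyridoxine hydrochloride: 14.9 mg/L × 0.103 L = 1.535 mg
fructose: 1.9% w/v = 19 g/L → 19 × 0.103 L = 1.957 g
ammonium sulfate: 4.9 g/L × 0.103 L = 0.5047 g = 504.700 mg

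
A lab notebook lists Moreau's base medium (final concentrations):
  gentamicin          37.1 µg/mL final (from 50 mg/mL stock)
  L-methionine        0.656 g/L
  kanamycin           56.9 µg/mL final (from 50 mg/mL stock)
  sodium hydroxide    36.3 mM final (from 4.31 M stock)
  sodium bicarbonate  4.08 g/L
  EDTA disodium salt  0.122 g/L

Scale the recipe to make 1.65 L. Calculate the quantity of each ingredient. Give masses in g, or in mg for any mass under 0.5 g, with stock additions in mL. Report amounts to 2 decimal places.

gentamicin 1.22 mL; L-methionine 1.08 g; kanamycin 1.88 mL; sodium hydroxide 13.90 mL; sodium bicarbonate 6.73 g; EDTA disodium salt 201.30 mg

Working volume: 1.65 L.
gentamicin: V = C2·V2/C1 = 37.1 µg/mL × 1650 mL ÷ 50000 µg/mL = 1.22 mL
L-methionine: 0.656 g/L × 1.65 L = 1.08 g
kanamycin: V = C2·V2/C1 = 56.9 µg/mL × 1650 mL ÷ 50000 µg/mL = 1.88 mL
sodium hydroxide: dilute stock: 36.3 mM × 1650 mL ÷ 4310 mM = 13.90 mL
sodium bicarbonate: 4.08 g/L × 1.65 L = 6.73 g
EDTA disodium salt: 0.122 g/L × 1.65 L = 0.2013 g = 201.30 mg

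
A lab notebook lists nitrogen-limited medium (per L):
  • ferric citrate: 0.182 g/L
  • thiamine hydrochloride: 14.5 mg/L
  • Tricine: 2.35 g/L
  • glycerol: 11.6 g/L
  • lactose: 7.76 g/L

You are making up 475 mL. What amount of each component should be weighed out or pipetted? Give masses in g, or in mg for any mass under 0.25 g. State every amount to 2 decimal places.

Target volume = 475 mL = 0.475 L.
ferric citrate: 0.182 g/L × 0.475 L = 0.08645 g = 86.45 mg
thiamine hydrochloride: 14.5 mg/L × 0.475 L = 6.89 mg
Tricine: 2.35 g/L × 0.475 L = 1.12 g
glycerol: 11.6 g/L × 0.475 L = 5.51 g
lactose: 7.76 g/L × 0.475 L = 3.69 g

ferric citrate 86.45 mg; thiamine hydrochloride 6.89 mg; Tricine 1.12 g; glycerol 5.51 g; lactose 3.69 g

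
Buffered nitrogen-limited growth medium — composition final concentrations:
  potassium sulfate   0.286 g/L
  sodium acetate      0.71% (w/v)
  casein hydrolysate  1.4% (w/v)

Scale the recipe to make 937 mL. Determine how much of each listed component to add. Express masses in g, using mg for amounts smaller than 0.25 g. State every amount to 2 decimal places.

Scale factor relative to 1 L: 0.937.
potassium sulfate: 0.286 g/L × 0.937 L = 0.27 g
sodium acetate: 0.71 g per 100 mL × 937 mL ÷ 100 = 6.65 g
casein hydrolysate: 1.4% w/v = 14 g/L → 14 × 0.937 L = 13.12 g

potassium sulfate 0.27 g; sodium acetate 6.65 g; casein hydrolysate 13.12 g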